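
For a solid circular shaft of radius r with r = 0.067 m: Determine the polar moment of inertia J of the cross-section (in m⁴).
Model: a solid circular shaft of radius r, so J = (π·r^4) / 2.
Substitute:
  J = (π × 0.067^4) / 2
  J = 3.165 × 10⁻⁵ m⁴
Final answer: J = 3.165 × 10⁻⁵ m⁴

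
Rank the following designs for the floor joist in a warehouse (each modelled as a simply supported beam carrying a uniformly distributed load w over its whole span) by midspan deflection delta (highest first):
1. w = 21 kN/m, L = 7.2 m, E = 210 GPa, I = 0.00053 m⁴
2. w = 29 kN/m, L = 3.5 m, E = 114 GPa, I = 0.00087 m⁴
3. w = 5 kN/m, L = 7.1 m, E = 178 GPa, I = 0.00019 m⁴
Model: a simply supported beam carrying a uniformly distributed load w over its whole span, so delta = (5·w·L^4) / (384·E·I) (SI units).
  Case 1: delta = (5 × 21000 × 7.2^4) / (384 × (2.1 × 10¹¹) × 0.00053) = 0.006602 m = 6.602 mm
  Case 2: delta = (5 × 29000 × 3.5^4) / (384 × (1.14 × 10¹¹) × 0.00087) = 0.0005713 m = 0.5713 mm
  Case 3: delta = (5 × 5000 × 7.1^4) / (384 × (1.78 × 10¹¹) × 0.00019) = 0.004892 m = 4.892 mm
Ordering: 6.602 mm (case 1) > 4.892 mm (case 3) > 0.5713 mm (case 2)
Final answer: 1, 3, 2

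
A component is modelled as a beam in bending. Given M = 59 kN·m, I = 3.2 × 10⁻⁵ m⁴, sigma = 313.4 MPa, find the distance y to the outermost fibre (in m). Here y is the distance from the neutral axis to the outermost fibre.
Model: a beam in bending, so sigma = (M·y) / I.
Solve for y: y = (sigma·I) / M.
Convert to SI units:
  M = 59 kN·m = 59000 N·m
  sigma = 313.4 MPa = 3.134 × 10⁸ Pa
Substitute:
  y = ((3.134 × 10⁸) × (3.2 × 10⁻⁵)) / 59000
  y = 0.17 m
Final answer: y = 0.17 m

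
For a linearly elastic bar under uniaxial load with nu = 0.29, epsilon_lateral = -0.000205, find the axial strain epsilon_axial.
Model: a linearly elastic bar under uniaxial load, so epsilon_lateral = -nu·epsilon_axial.
Solve for epsilon_axial: epsilon_axial = -epsilon_lateral / nu.
Substitute:
  epsilon_axial = -(-0.000205) / 0.29
  epsilon_axial = 0.0007069
Final answer: epsilon_axial = 0.0007069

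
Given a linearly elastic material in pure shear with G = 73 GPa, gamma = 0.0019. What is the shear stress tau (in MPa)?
Model: a linearly elastic material in pure shear, so tau = G·gamma.
Convert to SI units:
  G = 73 GPa = 7.3 × 10¹⁰ Pa
Substitute:
  tau = (7.3 × 10¹⁰) × 0.0019
  tau = 1.387 × 10⁸ Pa
Convert: tau = 1.387 × 10⁸ Pa = 138.7 MPa
Final answer: tau = 138.7 MPa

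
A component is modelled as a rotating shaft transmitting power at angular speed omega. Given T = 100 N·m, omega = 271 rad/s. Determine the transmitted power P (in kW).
Model: a rotating shaft transmitting power at angular speed omega, so P = T·omega.
Substitute:
  P = 100 × 271
  P = 27100 W
Convert: P = 27100 W = 27.1 kW
Final answer: P = 27.1 kW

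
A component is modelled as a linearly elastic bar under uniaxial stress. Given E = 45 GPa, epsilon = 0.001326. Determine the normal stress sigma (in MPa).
Model: a linearly elastic bar under uniaxial stress, so sigma = E·epsilon.
Convert to SI units:
  E = 45 GPa = 4.5 × 10¹⁰ Pa
Substitute:
  sigma = (4.5 × 10¹⁰) × 0.001326
  sigma = 5.967 × 10⁷ Pa
Convert: sigma = 5.967 × 10⁷ Pa = 59.67 MPa
Final answer: sigma = 59.67 MPa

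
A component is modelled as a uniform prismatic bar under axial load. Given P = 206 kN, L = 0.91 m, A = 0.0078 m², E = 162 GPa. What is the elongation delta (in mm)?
Model: a uniform prismatic bar under axial load, so delta = (P·L) / (A·E).
Convert to SI units:
  P = 206 kN = 206000 N
  E = 162 GPa = 1.62 × 10¹¹ Pa
Substitute:
  delta = (206000 × 0.91) / (0.0078 × (1.62 × 10¹¹))
  delta = 0.0001484 m
Convert: delta = 0.0001484 m = 0.1484 mm
Final answer: delta = 0.1484 mm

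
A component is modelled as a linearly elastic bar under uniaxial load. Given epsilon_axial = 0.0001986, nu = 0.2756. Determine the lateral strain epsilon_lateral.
Model: a linearly elastic bar under uniaxial load, so epsilon_lateral = -nu·epsilon_axial.
Substitute:
  epsilon_lateral = -(0.2756 × 0.0001986)
  epsilon_lateral = -5.473 × 10⁻⁵
Final answer: epsilon_lateral = -5.473 × 10⁻⁵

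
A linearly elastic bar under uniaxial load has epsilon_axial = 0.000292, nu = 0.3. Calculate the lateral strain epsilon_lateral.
Model: a linearly elastic bar under uniaxial load, so epsilon_lateral = -nu·epsilon_axial.
Substitute:
  epsilon_lateral = -(0.3 × 0.000292)
  epsilon_lateral = -8.76 × 10⁻⁵
Final answer: epsilon_lateral = -8.76 × 10⁻⁵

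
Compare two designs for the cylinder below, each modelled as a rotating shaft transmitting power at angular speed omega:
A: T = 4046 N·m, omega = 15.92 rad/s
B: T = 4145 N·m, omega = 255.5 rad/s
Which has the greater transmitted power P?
Model: a rotating shaft transmitting power at angular speed omega, so P = T·omega (SI units).
  A: P = 4046 × 15.92 = 64410 W = 64.41 kW
  B: P = 4145 × 255.5 = 1.059 × 10⁶ W = 1059 kW
1059 kW > 64.41 kW, so B is larger.
Final answer: B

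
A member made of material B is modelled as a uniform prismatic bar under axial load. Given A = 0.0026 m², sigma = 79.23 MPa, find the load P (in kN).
Model: a uniform prismatic bar under axial load, so sigma = P / A.
Solve for P: P = sigma·A.
Convert to SI units:
  sigma = 79.23 MPa = 7.923 × 10⁷ Pa
Substitute:
  P = (7.923 × 10⁷) × 0.0026
  P = 206000 N
Convert: P = 206000 N = 206 kN
Final answer: P = 206 kN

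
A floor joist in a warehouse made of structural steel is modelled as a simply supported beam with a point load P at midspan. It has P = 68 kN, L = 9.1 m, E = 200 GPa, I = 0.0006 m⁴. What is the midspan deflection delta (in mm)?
Model: a simply supported beam with a point load P at midspan, so delta = (P·L^3) / (48·E·I).
Convert to SI units:
  P = 68 kN = 68000 N
  E = 200 GPa = 2 × 10¹¹ Pa
Substitute:
  delta = (68000 × 9.1^3) / (48 × (2 × 10¹¹) × 0.0006)
  delta = 0.008896 m
Convert: delta = 0.008896 m = 8.896 mm
Final answer: delta = 8.896 mm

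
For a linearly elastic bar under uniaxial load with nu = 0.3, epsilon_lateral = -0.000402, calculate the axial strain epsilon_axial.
Model: a linearly elastic bar under uniaxial load, so epsilon_lateral = -nu·epsilon_axial.
Solve for epsilon_axial: epsilon_axial = -epsilon_lateral / nu.
Substitute:
  epsilon_axial = -(-0.000402) / 0.3
  epsilon_axial = 0.00134
Final answer: epsilon_axial = 0.00134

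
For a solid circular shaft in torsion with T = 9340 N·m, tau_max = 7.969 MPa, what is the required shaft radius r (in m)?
Model: a solid circular shaft in torsion, so tau_max = (2·T) / (π·r^3).
Solve for r: r = ((2·T) / (π·tau_max))^(1/3).
Convert to SI units:
  tau_max = 7.969 MPa = 7.969 × 10⁶ Pa
Substitute:
  r = ((2 × 9340) / (π × (7.969 × 10⁶)))^(1/3)
  r = 0.0907 m
Final answer: r = 0.0907 m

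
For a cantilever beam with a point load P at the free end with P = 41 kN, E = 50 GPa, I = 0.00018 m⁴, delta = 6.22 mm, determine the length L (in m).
Model: a cantilever beam with a point load P at the free end, so delta = (P·L^3) / (3·E·I).
Solve for L: L = ((3·delta·E·I) / P)^(1/3).
Convert to SI units:
  P = 41 kN = 41000 N
  E = 50 GPa = 5 × 10¹⁰ Pa
  delta = 6.22 mm = 0.00622 m
Substitute:
  L = ((3 × 0.00622 × (5 × 10¹⁰) × 0.00018) / 41000)^(1/3)
  L = 1.6 m
Final answer: L = 1.6 m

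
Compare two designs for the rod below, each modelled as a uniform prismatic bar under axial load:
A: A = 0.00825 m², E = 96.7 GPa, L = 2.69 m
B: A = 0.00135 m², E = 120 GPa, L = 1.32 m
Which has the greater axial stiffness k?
Model: a uniform prismatic bar under axial load, so k = (A·E) / L (SI units).
  A: k = (0.00825 × (9.67 × 10¹⁰)) / 2.69 = 2.966 × 10⁸ N/m = 296.6 MN/m
  B: k = (0.00135 × (1.2 × 10¹¹)) / 1.32 = 1.227 × 10⁸ N/m = 122.7 MN/m
296.6 MN/m > 122.7 MN/m, so A is larger.
Final answer: A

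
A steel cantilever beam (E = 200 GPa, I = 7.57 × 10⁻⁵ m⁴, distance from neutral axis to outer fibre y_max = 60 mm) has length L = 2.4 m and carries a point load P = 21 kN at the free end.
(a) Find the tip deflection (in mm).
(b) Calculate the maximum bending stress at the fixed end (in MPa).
(a) Tip deflection of a cantilever with an end point load: δ = P·L^3 / (3·E·I). Convert P = 21 kN = 21000 N, E = 200 GPa = 2 × 10¹¹ Pa.
  δ = (21000 × 2.4^3) / (3 × (2 × 10¹¹) × (7.57 × 10⁻⁵)) = 0.006392 m = 6.392 mm
(b) Maximum bending moment at the fixed end: M = P·L = 21000 × 2.4 = 50400 N·m. Convert y_max = 60 mm = 0.06 m.
  σ = M·y_max / I = (50400 × 0.06) / (7.57 × 10⁻⁵) = 3.995 × 10⁷ Pa = 39.95 MPa
Final answer: (a) δ = 6.392 mm, (b) σ = 39.95 MPa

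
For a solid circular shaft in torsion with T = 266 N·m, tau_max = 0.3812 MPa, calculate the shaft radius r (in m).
Model: a solid circular shaft in torsion, so tau_max = (2·T) / (π·r^3).
Solve for r: r = ((2·T) / (π·tau_max))^(1/3).
Convert to SI units:
  tau_max = 0.3812 MPa = 381200 Pa
Substitute:
  r = ((2 × 266) / (π × 381200))^(1/3)
  r = 0.0763 m
Final answer: r = 0.0763 m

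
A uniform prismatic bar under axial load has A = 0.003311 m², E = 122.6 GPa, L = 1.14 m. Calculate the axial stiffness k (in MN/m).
Model: a uniform prismatic bar under axial load, so k = (A·E) / L.
Convert to SI units:
  E = 122.6 GPa = 1.226 × 10¹¹ Pa
Substitute:
  k = (0.003311 × (1.226 × 10¹¹)) / 1.14
  k = 3.561 × 10⁸ N/m
Convert: k = 3.561 × 10⁸ N/m = 356.1 MN/m
Final answer: k = 356.1 MN/m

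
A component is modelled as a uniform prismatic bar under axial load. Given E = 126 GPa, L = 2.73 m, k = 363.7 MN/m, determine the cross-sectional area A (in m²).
Model: a uniform prismatic bar under axial load, so k = (A·E) / L.
Solve for A: A = (k·L) / E.
Convert to SI units:
  E = 126 GPa = 1.26 × 10¹¹ Pa
  k = 363.7 MN/m = 3.637 × 10⁸ N/m
Substitute:
  A = ((3.637 × 10⁸) × 2.73) / (1.26 × 10¹¹)
  A = 0.00788 m²
Final answer: A = 0.00788 m²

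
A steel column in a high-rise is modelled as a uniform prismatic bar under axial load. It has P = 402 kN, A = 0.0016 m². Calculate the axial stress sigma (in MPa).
Model: a uniform prismatic bar under axial load, so sigma = P / A.
Convert to SI units:
  P = 402 kN = 402000 N
Substitute:
  sigma = 402000 / 0.0016
  sigma = 2.512 × 10⁸ Pa
Convert: sigma = 2.512 × 10⁸ Pa = 251.2 MPa
Final answer: sigma = 251.2 MPa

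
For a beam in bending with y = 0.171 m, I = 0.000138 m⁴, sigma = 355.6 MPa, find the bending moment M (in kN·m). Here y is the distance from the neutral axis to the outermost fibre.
Model: a beam in bending, so sigma = (M·y) / I.
Solve for M: M = (sigma·I) / y.
Convert to SI units:
  sigma = 355.6 MPa = 3.556 × 10⁸ Pa
Substitute:
  M = ((3.556 × 10⁸) × 0.000138) / 0.171
  M = 287000 N·m
Convert: M = 287000 N·m = 287 kN·m
Final answer: M = 287 kN·m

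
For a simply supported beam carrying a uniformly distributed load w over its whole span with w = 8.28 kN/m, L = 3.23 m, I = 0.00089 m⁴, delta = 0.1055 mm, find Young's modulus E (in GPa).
Model: a simply supported beam carrying a uniformly distributed load w over its whole span, so delta = (5·w·L^4) / (384·E·I).
Solve for E: E = (5·w·L^4) / (384·delta·I).
Convert to SI units:
  w = 8.28 kN/m = 8280 N/m
  delta = 0.1055 mm = 0.0001055 m
Substitute:
  E = (5 × 8280 × 3.23^4) / (384 × 0.0001055 × 0.00089)
  E = 1.25 × 10¹¹ Pa
Convert: E = 1.25 × 10¹¹ Pa = 125 GPa
Final answer: E = 125 GPa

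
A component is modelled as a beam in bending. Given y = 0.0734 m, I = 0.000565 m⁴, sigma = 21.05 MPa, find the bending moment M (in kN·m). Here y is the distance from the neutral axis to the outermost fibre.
Model: a beam in bending, so sigma = (M·y) / I.
Solve for M: M = (sigma·I) / y.
Convert to SI units:
  sigma = 21.05 MPa = 2.105 × 10⁷ Pa
Substitute:
  M = ((2.105 × 10⁷) × 0.000565) / 0.0734
  M = 162000 N·m
Convert: M = 162000 N·m = 162 kN·m
Final answer: M = 162 kN·m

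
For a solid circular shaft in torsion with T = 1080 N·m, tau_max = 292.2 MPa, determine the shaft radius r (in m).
Model: a solid circular shaft in torsion, so tau_max = (2·T) / (π·r^3).
Solve for r: r = ((2·T) / (π·tau_max))^(1/3).
Convert to SI units:
  tau_max = 292.2 MPa = 2.922 × 10⁸ Pa
Substitute:
  r = ((2 × 1080) / (π × (2.922 × 10⁸)))^(1/3)
  r = 0.0133 m
Final answer: r = 0.0133 m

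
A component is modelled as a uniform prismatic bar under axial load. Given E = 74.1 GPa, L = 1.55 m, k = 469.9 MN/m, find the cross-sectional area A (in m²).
Model: a uniform prismatic bar under axial load, so k = (A·E) / L.
Solve for A: A = (k·L) / E.
Convert to SI units:
  E = 74.1 GPa = 7.41 × 10¹⁰ Pa
  k = 469.9 MN/m = 4.699 × 10⁸ N/m
Substitute:
  A = ((4.699 × 10⁸) × 1.55) / (7.41 × 10¹⁰)
  A = 0.009829 m²
Final answer: A = 0.009829 m²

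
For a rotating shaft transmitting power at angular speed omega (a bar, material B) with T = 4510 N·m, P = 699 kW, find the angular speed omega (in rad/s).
Model: a rotating shaft transmitting power at angular speed omega, so P = T·omega.
Solve for omega: omega = P / T.
Convert to SI units:
  P = 699 kW = 699000 W
Substitute:
  omega = 699000 / 4510
  omega = 155 rad/s
Final answer: omega = 155 rad/s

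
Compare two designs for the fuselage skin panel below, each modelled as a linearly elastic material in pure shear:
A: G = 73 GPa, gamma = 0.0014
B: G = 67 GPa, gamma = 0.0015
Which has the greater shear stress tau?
Model: a linearly elastic material in pure shear, so tau = G·gamma (SI units).
  A: tau = (7.3 × 10¹⁰) × 0.0014 = 1.022 × 10⁸ Pa = 102.2 MPa
  B: tau = (6.7 × 10¹⁰) × 0.0015 = 1.005 × 10⁸ Pa = 100.5 MPa
102.2 MPa > 100.5 MPa, so A is larger.
Final answer: A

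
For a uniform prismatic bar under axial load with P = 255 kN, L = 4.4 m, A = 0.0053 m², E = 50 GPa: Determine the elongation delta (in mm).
Model: a uniform prismatic bar under axial load, so delta = (P·L) / (A·E).
Convert to SI units:
  P = 255 kN = 255000 N
  E = 50 GPa = 5 × 10¹⁰ Pa
Substitute:
  delta = (255000 × 4.4) / (0.0053 × (5 × 10¹⁰))
  delta = 0.004234 m
Convert: delta = 0.004234 m = 4.234 mm
Final answer: delta = 4.234 mm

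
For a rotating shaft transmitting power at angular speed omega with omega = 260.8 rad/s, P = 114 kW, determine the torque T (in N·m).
Model: a rotating shaft transmitting power at angular speed omega, so P = T·omega.
Solve for T: T = P / omega.
Convert to SI units:
  P = 114 kW = 114000 W
Substitute:
  T = 114000 / 260.8
  T = 437.1 N·m
Final answer: T = 437.1 N·m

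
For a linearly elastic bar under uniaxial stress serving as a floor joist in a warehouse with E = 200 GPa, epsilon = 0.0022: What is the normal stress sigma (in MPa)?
Model: a linearly elastic bar under uniaxial stress, so sigma = E·epsilon.
Convert to SI units:
  E = 200 GPa = 2 × 10¹¹ Pa
Substitute:
  sigma = (2 × 10¹¹) × 0.0022
  sigma = 4.4 × 10⁸ Pa
Convert: sigma = 4.4 × 10⁸ Pa = 440 MPa
Final answer: sigma = 440 MPa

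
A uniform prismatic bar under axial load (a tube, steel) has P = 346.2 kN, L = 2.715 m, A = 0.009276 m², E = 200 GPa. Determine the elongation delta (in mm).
Model: a uniform prismatic bar under axial load, so delta = (P·L) / (A·E).
Convert to SI units:
  P = 346.2 kN = 346200 N
  E = 200 GPa = 2 × 10¹¹ Pa
Substitute:
  delta = (346200 × 2.715) / (0.009276 × (2 × 10¹¹))
  delta = 0.0005066 m
Convert: delta = 0.0005066 m = 0.5066 mm
Final answer: delta = 0.5066 mm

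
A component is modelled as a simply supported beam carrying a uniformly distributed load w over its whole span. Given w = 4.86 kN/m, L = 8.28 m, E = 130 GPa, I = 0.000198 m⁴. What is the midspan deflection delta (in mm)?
Model: a simply supported beam carrying a uniformly distributed load w over its whole span, so delta = (5·w·L^4) / (384·E·I).
Convert to SI units:
  w = 4.86 kN/m = 4860 N/m
  E = 130 GPa = 1.3 × 10¹¹ Pa
Substitute:
  delta = (5 × 4860 × 8.28^4) / (384 × (1.3 × 10¹¹) × 0.000198)
  delta = 0.01156 m
Convert: delta = 0.01156 m = 11.56 mm
Final answer: delta = 11.56 mm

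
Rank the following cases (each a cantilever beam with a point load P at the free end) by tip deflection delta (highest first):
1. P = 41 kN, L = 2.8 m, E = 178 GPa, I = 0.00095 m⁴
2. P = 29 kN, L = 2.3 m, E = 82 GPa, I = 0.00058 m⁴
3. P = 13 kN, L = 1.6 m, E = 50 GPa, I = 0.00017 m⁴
Model: a cantilever beam with a point load P at the free end, so delta = (P·L^3) / (3·E·I) (SI units).
  Case 1: delta = (41000 × 2.8^3) / (3 × (1.78 × 10¹¹) × 0.00095) = 0.001774 m = 1.774 mm
  Case 2: delta = (29000 × 2.3^3) / (3 × (8.2 × 10¹⁰) × 0.00058) = 0.002473 m = 2.473 mm
  Case 3: delta = (13000 × 1.6^3) / (3 × (5 × 10¹⁰) × 0.00017) = 0.002088 m = 2.088 mm
Ordering: 2.473 mm (case 2) > 2.088 mm (case 3) > 1.774 mm (case 1)
Final answer: 2, 3, 1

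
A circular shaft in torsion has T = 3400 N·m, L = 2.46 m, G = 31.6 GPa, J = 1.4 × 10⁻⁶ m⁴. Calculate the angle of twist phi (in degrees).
Model: a circular shaft in torsion, so phi = (T·L) / (G·J).
Convert to SI units:
  G = 31.6 GPa = 3.16 × 10¹⁰ Pa
Substitute:
  phi = (3400 × 2.46) / ((3.16 × 10¹⁰) × (1.4 × 10⁻⁶))
  phi = 0.1891 rad
Convert to degrees: phi = 0.1891 × 180/π = 10.83°
Final answer: phi = 10.83°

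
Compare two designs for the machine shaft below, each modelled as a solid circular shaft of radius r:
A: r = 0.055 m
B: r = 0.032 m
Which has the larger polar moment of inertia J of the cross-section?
Model: a solid circular shaft of radius r, so J = (π·r^4) / 2 (SI units).
  A: J = (π × 0.055^4) / 2 = 1.437 × 10⁻⁵ m⁴
  B: J = (π × 0.032^4) / 2 = 1.647 × 10⁻⁶ m⁴
1.437 × 10⁻⁵ m⁴ > 1.647 × 10⁻⁶ m⁴, so A is larger.
Final answer: A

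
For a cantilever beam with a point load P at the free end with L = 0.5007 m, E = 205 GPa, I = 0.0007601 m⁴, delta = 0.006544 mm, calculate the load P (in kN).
Model: a cantilever beam with a point load P at the free end, so delta = (P·L^3) / (3·E·I).
Solve for P: P = (3·delta·E·I) / L^3.
Convert to SI units:
  E = 205 GPa = 2.05 × 10¹¹ Pa
  delta = 0.006544 mm = 6.544 × 10⁻⁶ m
Substitute:
  P = (3 × (6.544 × 10⁻⁶) × (2.05 × 10¹¹) × 0.0007601) / 0.5007^3
  P = 24370 N
Convert: P = 24370 N = 24.37 kN
Final answer: P = 24.37 kN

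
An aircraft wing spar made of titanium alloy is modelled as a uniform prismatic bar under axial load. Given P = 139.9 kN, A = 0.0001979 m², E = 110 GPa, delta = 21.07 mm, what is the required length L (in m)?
Model: a uniform prismatic bar under axial load, so delta = (P·L) / (A·E).
Solve for L: L = (delta·A·E) / P.
Convert to SI units:
  P = 139.9 kN = 139900 N
  E = 110 GPa = 1.1 × 10¹¹ Pa
  delta = 21.07 mm = 0.02107 m
Substitute:
  L = (0.02107 × 0.0001979 × (1.1 × 10¹¹)) / 139900
  L = 3.279 m
Final answer: L = 3.279 m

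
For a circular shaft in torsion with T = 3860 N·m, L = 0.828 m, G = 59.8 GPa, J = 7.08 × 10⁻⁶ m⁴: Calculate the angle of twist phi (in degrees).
Model: a circular shaft in torsion, so phi = (T·L) / (G·J).
Convert to SI units:
  G = 59.8 GPa = 5.98 × 10¹⁰ Pa
Substitute:
  phi = (3860 × 0.828) / ((5.98 × 10¹⁰) × (7.08 × 10⁻⁶))
  phi = 0.007549 rad
Convert to degrees: phi = 0.007549 × 180/π = 0.4325°
Final answer: phi = 0.4325°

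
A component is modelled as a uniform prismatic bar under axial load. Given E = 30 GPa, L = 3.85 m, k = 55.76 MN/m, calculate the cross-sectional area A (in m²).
Model: a uniform prismatic bar under axial load, so k = (A·E) / L.
Solve for A: A = (k·L) / E.
Convert to SI units:
  E = 30 GPa = 3 × 10¹⁰ Pa
  k = 55.76 MN/m = 5.576 × 10⁷ N/m
Substitute:
  A = ((5.576 × 10⁷) × 3.85) / (3 × 10¹⁰)
  A = 0.007156 m²
Final answer: A = 0.007156 m²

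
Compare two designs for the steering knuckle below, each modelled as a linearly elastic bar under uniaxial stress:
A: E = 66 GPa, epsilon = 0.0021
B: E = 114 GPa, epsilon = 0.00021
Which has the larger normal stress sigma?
Model: a linearly elastic bar under uniaxial stress, so sigma = E·epsilon (SI units).
  A: sigma = (6.6 × 10¹⁰) × 0.0021 = 1.386 × 10⁸ Pa = 138.6 MPa
  B: sigma = (1.14 × 10¹¹) × 0.00021 = 2.394 × 10⁷ Pa = 23.94 MPa
138.6 MPa > 23.94 MPa, so A is larger.
Final answer: A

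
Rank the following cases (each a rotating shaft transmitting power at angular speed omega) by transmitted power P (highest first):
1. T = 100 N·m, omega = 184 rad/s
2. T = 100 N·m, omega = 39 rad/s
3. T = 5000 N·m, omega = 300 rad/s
Model: a rotating shaft transmitting power at angular speed omega, so P = T·omega (SI units).
  Case 1: P = 100 × 184 = 18400 W = 18.4 kW
  Case 2: P = 100 × 39 = 3900 W = 3.9 kW
  Case 3: P = 5000 × 300 = 1.5 × 10⁶ W = 1500 kW
Ordering: 1500 kW (case 3) > 18.4 kW (case 1) > 3.9 kW (case 2)
Final answer: 3, 1, 2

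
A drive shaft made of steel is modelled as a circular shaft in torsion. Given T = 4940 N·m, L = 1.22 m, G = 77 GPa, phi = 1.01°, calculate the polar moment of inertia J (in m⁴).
Model: a circular shaft in torsion, so phi = (T·L) / (G·J).
Solve for J: J = (T·L) / (phi·G).
Convert to SI units:
  G = 77 GPa = 7.7 × 10¹⁰ Pa
  phi = 1.01° = 0.01763 rad
Substitute:
  J = (4940 × 1.22) / (0.01763 × (7.7 × 10¹⁰))
  J = 4.44 × 10⁻⁶ m⁴
Final answer: J = 4.44 × 10⁻⁶ m⁴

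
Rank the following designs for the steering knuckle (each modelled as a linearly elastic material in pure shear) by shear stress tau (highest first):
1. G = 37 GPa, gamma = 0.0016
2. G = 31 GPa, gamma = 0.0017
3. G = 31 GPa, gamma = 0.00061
Model: a linearly elastic material in pure shear, so tau = G·gamma (SI units).
  Case 1: tau = (3.7 × 10¹⁰) × 0.0016 = 5.92 × 10⁷ Pa = 59.2 MPa
  Case 2: tau = (3.1 × 10¹⁰) × 0.0017 = 5.27 × 10⁷ Pa = 52.7 MPa
  Case 3: tau = (3.1 × 10¹⁰) × 0.00061 = 1.891 × 10⁷ Pa = 18.91 MPa
Ordering: 59.2 MPa (case 1) > 52.7 MPa (case 2) > 18.91 MPa (case 3)
Final answer: 1, 2, 3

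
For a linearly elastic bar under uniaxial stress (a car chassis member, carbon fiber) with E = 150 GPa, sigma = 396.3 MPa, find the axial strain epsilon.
Model: a linearly elastic bar under uniaxial stress, so sigma = E·epsilon.
Solve for epsilon: epsilon = sigma / E.
Convert to SI units:
  E = 150 GPa = 1.5 × 10¹¹ Pa
  sigma = 396.3 MPa = 3.963 × 10⁸ Pa
Substitute:
  epsilon = (3.963 × 10⁸) / (1.5 × 10¹¹)
  epsilon = 0.002642
Final answer: epsilon = 0.002642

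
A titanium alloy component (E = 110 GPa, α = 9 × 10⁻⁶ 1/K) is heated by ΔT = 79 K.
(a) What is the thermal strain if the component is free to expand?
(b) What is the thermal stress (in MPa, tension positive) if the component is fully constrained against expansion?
(a) Free thermal strain ε_th = α·ΔT = (9 × 10⁻⁶) × 79 = 0.000711
(b) Fully constrained, the expansion is suppressed, so σ = -E·α·ΔT. Convert E = 110 GPa = 1.1 × 10¹¹ Pa.
  σ = -(1.1 × 10¹¹) × (9 × 10⁻⁶) × 79 = -7.821 × 10⁷ Pa = -78.21 MPa (compressive)
Final answer: (a) ε_th = 0.000711, (b) σ = -78.21 MPa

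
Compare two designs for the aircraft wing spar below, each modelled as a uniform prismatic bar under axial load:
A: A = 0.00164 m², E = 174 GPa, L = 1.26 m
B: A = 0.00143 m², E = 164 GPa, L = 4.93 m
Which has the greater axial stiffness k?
Model: a uniform prismatic bar under axial load, so k = (A·E) / L (SI units).
  A: k = (0.00164 × (1.74 × 10¹¹)) / 1.26 = 2.265 × 10⁸ N/m = 226.5 MN/m
  B: k = (0.00143 × (1.64 × 10¹¹)) / 4.93 = 4.757 × 10⁷ N/m = 47.57 MN/m
226.5 MN/m > 47.57 MN/m, so A is larger.
Final answer: A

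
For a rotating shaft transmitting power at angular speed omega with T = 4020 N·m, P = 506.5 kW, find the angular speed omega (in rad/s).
Model: a rotating shaft transmitting power at angular speed omega, so P = T·omega.
Solve for omega: omega = P / T.
Convert to SI units:
  P = 506.5 kW = 506500 W
Substitute:
  omega = 506500 / 4020
  omega = 126 rad/s
Final answer: omega = 126 rad/s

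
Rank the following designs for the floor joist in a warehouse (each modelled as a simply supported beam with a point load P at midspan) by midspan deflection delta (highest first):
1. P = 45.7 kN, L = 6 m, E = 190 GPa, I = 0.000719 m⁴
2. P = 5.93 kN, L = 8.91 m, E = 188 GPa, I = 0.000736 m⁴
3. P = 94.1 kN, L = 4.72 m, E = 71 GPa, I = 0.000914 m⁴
Model: a simply supported beam with a point load P at midspan, so delta = (P·L^3) / (48·E·I) (SI units).
  Case 1: delta = (45700 × 6^3) / (48 × (1.9 × 10¹¹) × 0.000719) = 0.001505 m = 1.505 mm
  Case 2: delta = (5930 × 8.91^3) / (48 × (1.88 × 10¹¹) × 0.000736) = 0.0006316 m = 0.6316 mm
  Case 3: delta = (94100 × 4.72^3) / (48 × (7.1 × 10¹⁰) × 0.000914) = 0.003177 m = 3.177 mm
Ordering: 3.177 mm (case 3) > 1.505 mm (case 1) > 0.6316 mm (case 2)
Final answer: 3, 1, 2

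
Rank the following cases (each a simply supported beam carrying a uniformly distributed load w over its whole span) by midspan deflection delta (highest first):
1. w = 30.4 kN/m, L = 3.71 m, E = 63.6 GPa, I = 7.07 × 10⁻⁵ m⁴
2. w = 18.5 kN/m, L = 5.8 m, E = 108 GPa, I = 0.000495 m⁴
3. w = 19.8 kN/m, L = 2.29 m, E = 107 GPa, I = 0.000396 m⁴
Model: a simply supported beam carrying a uniformly distributed load w over its whole span, so delta = (5·w·L^4) / (384·E·I) (SI units).
  Case 1: delta = (5 × 30400 × 3.71^4) / (384 × (6.36 × 10¹⁰) × (7.07 × 10⁻⁵)) = 0.01668 m = 16.68 mm
  Case 2: delta = (5 × 18500 × 5.8^4) / (384 × (1.08 × 10¹¹) × 0.000495) = 0.005099 m = 5.099 mm
  Case 3: delta = (5 × 19800 × 2.29^4) / (384 × (1.07 × 10¹¹) × 0.000396) = 0.0001673 m = 0.1673 mm
Ordering: 16.68 mm (case 1) > 5.099 mm (case 2) > 0.1673 mm (case 3)
Final answer: 1, 2, 3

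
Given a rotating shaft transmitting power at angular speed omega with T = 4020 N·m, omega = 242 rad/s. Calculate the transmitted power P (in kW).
Model: a rotating shaft transmitting power at angular speed omega, so P = T·omega.
Substitute:
  P = 4020 × 242
  P = 972800 W
Convert: P = 972800 W = 972.8 kW
Final answer: P = 972.8 kW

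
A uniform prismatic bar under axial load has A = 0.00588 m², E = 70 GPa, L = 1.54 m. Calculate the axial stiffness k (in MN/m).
Model: a uniform prismatic bar under axial load, so k = (A·E) / L.
Convert to SI units:
  E = 70 GPa = 7 × 10¹⁰ Pa
Substitute:
  k = (0.00588 × (7 × 10¹⁰)) / 1.54
  k = 2.673 × 10⁸ N/m
Convert: k = 2.673 × 10⁸ N/m = 267.3 MN/m
Final answer: k = 267.3 MN/m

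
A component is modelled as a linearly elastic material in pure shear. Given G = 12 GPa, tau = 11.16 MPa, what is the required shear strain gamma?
Model: a linearly elastic material in pure shear, so tau = G·gamma.
Solve for gamma: gamma = tau / G.
Convert to SI units:
  G = 12 GPa = 1.2 × 10¹⁰ Pa
  tau = 11.16 MPa = 1.116 × 10⁷ Pa
Substitute:
  gamma = (1.116 × 10⁷) / (1.2 × 10¹⁰)
  gamma = 0.00093
Final answer: gamma = 0.00093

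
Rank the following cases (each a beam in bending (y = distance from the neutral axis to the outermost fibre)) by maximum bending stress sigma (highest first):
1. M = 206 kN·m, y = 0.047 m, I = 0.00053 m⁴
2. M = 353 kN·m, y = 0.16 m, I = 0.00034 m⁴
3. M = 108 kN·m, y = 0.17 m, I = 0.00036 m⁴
Model: a beam in bending (y = distance from the neutral axis to the outermost fibre), so sigma = (M·y) / I (SI units).
  Case 1: sigma = (206000 × 0.047) / 0.00053 = 1.827 × 10⁷ Pa = 18.27 MPa
  Case 2: sigma = (353000 × 0.16) / 0.00034 = 1.661 × 10⁸ Pa = 166.1 MPa
  Case 3: sigma = (108000 × 0.17) / 0.00036 = 5.1 × 10⁷ Pa = 51 MPa
Ordering: 166.1 MPa (case 2) > 51 MPa (case 3) > 18.27 MPa (case 1)
Final answer: 2, 3, 1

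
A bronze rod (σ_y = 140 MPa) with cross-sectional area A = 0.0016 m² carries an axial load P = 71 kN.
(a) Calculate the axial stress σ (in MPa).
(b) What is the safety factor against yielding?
(a) Axial stress σ = P/A. Convert P = 71 kN = 71000 N.
  σ = 71000 / 0.0016 = 4.438 × 10⁷ Pa = 44.38 MPa
(b) Safety factor SF = σ_y/σ = 140 / 44.38 = 3.155
Final answer: (a) σ = 44.38 MPa, (b) SF = 3.155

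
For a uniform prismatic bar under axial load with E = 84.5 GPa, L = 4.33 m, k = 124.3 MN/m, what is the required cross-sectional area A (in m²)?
Model: a uniform prismatic bar under axial load, so k = (A·E) / L.
Solve for A: A = (k·L) / E.
Convert to SI units:
  E = 84.5 GPa = 8.45 × 10¹⁰ Pa
  k = 124.3 MN/m = 1.243 × 10⁸ N/m
Substitute:
  A = ((1.243 × 10⁸) × 4.33) / (8.45 × 10¹⁰)
  A = 0.006369 m²
Final answer: A = 0.006369 m²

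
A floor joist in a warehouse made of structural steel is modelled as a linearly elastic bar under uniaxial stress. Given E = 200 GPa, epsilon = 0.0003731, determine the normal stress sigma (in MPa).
Model: a linearly elastic bar under uniaxial stress, so epsilon = sigma / E.
Solve for sigma: sigma = epsilon·E.
Convert to SI units:
  E = 200 GPa = 2 × 10¹¹ Pa
Substitute:
  sigma = 0.0003731 × (2 × 10¹¹)
  sigma = 7.462 × 10⁷ Pa
Convert: sigma = 7.462 × 10⁷ Pa = 74.62 MPa
Final answer: sigma = 74.62 MPa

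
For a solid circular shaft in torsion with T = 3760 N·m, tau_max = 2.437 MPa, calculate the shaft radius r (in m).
Model: a solid circular shaft in torsion, so tau_max = (2·T) / (π·r^3).
Solve for r: r = ((2·T) / (π·tau_max))^(1/3).
Convert to SI units:
  tau_max = 2.437 MPa = 2.437 × 10⁶ Pa
Substitute:
  r = ((2 × 3760) / (π × (2.437 × 10⁶)))^(1/3)
  r = 0.0994 m
Final answer: r = 0.0994 m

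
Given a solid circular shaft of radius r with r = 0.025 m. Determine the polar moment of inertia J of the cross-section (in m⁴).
Model: a solid circular shaft of radius r, so J = (π·r^4) / 2.
Substitute:
  J = (π × 0.025^4) / 2
  J = 6.136 × 10⁻⁷ m⁴
Final answer: J = 6.136 × 10⁻⁷ m⁴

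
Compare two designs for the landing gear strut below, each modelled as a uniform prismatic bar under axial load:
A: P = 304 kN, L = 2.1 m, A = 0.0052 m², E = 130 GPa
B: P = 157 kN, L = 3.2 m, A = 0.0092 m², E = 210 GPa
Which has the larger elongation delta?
Model: a uniform prismatic bar under axial load, so delta = (P·L) / (A·E) (SI units).
  A: delta = (304000 × 2.1) / (0.0052 × (1.3 × 10¹¹)) = 0.0009444 m = 0.9444 mm
  B: delta = (157000 × 3.2) / (0.0092 × (2.1 × 10¹¹)) = 0.00026 m = 0.26 mm
0.9444 mm > 0.26 mm, so A is larger.
Final answer: A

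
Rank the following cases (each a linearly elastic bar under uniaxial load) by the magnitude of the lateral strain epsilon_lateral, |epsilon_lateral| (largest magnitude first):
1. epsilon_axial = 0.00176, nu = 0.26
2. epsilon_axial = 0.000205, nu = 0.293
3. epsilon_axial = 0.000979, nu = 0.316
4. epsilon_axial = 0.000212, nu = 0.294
Model: a linearly elastic bar under uniaxial load, so epsilon_lateral = -nu·epsilon_axial (SI units).
  Case 1: epsilon_lateral = -(0.26 × 0.00176) = -0.0004576
  Case 2: epsilon_lateral = -(0.293 × 0.000205) = -6.006 × 10⁻⁵
  Case 3: epsilon_lateral = -(0.316 × 0.000979) = -0.0003094
  Case 4: epsilon_lateral = -(0.294 × 0.000212) = -6.233 × 10⁻⁵
Ordering by |epsilon_lateral|: 0.0004576 (case 1) > 0.0003094 (case 3) > 6.233 × 10⁻⁵ (case 4) > 6.006 × 10⁻⁵ (case 2)
Final answer: 1, 3, 4, 2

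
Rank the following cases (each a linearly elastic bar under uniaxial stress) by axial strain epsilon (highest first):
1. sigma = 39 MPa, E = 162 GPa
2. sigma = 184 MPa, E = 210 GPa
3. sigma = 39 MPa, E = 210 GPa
Model: a linearly elastic bar under uniaxial stress, so epsilon = sigma / E (SI units).
  Case 1: epsilon = (3.9 × 10⁷) / (1.62 × 10¹¹) = 0.0002407
  Case 2: epsilon = (1.84 × 10⁸) / (2.1 × 10¹¹) = 0.0008762
  Case 3: epsilon = (3.9 × 10⁷) / (2.1 × 10¹¹) = 0.0001857
Ordering: 0.0008762 (case 2) > 0.0002407 (case 1) > 0.0001857 (case 3)
Final answer: 2, 1, 3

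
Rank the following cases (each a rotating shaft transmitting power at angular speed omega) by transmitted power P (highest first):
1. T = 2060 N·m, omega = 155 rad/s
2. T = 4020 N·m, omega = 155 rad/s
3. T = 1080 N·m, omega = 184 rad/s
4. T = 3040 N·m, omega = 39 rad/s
Model: a rotating shaft transmitting power at angular speed omega, so P = T·omega (SI units).
  Case 1: P = 2060 × 155 = 319300 W = 319.3 kW
  Case 2: P = 4020 × 155 = 623100 W = 623.1 kW
  Case 3: P = 1080 × 184 = 198700 W = 198.7 kW
  Case 4: P = 3040 × 39 = 118600 W = 118.6 kW
Ordering: 623.1 kW (case 2) > 319.3 kW (case 1) > 198.7 kW (case 3) > 118.6 kW (case 4)
Final answer: 2, 1, 3, 4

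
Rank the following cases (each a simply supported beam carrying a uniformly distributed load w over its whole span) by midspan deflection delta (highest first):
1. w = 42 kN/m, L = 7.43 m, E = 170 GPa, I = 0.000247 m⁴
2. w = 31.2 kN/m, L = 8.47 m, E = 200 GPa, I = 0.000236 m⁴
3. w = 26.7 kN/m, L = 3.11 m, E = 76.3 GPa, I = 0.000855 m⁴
Model: a simply supported beam carrying a uniformly distributed load w over its whole span, so delta = (5·w·L^4) / (384·E·I) (SI units).
  Case 1: delta = (5 × 42000 × 7.43^4) / (384 × (1.7 × 10¹¹) × 0.000247) = 0.03969 m = 39.69 mm
  Case 2: delta = (5 × 31200 × 8.47^4) / (384 × (2 × 10¹¹) × 0.000236) = 0.0443 m = 44.3 mm
  Case 3: delta = (5 × 26700 × 3.11^4) / (384 × (7.63 × 10¹⁰) × 0.000855) = 0.0004985 m = 0.4985 mm
Ordering: 44.3 mm (case 2) > 39.69 mm (case 1) > 0.4985 mm (case 3)
Final answer: 2, 1, 3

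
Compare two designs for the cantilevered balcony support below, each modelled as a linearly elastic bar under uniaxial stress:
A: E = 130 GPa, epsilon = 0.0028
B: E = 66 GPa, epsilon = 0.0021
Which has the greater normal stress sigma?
Model: a linearly elastic bar under uniaxial stress, so sigma = E·epsilon (SI units).
  A: sigma = (1.3 × 10¹¹) × 0.0028 = 3.64 × 10⁸ Pa = 364 MPa
  B: sigma = (6.6 × 10¹⁰) × 0.0021 = 1.386 × 10⁸ Pa = 138.6 MPa
364 MPa > 138.6 MPa, so A is larger.
Final answer: A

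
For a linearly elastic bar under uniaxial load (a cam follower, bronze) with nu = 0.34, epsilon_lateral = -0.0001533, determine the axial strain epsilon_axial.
Model: a linearly elastic bar under uniaxial load, so epsilon_lateral = -nu·epsilon_axial.
Solve for epsilon_axial: epsilon_axial = -epsilon_lateral / nu.
Substitute:
  epsilon_axial = -(-0.0001533) / 0.34
  epsilon_axial = 0.0004509
Final answer: epsilon_axial = 0.0004509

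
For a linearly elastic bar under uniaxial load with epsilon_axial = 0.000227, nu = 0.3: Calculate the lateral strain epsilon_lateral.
Model: a linearly elastic bar under uniaxial load, so epsilon_lateral = -nu·epsilon_axial.
Substitute:
  epsilon_lateral = -(0.3 × 0.000227)
  epsilon_lateral = -6.81 × 10⁻⁵
Final answer: epsilon_lateral = -6.81 × 10⁻⁵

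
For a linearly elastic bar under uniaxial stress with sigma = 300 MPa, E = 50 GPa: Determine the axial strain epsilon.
Model: a linearly elastic bar under uniaxial stress, so epsilon = sigma / E.
Convert to SI units:
  sigma = 300 MPa = 3 × 10⁸ Pa
  E = 50 GPa = 5 × 10¹⁰ Pa
Substitute:
  epsilon = (3 × 10⁸) / (5 × 10¹⁰)
  epsilon = 0.006
Final answer: epsilon = 0.006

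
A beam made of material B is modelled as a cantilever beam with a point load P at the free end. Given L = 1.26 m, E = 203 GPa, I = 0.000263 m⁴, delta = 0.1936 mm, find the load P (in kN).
Model: a cantilever beam with a point load P at the free end, so delta = (P·L^3) / (3·E·I).
Solve for P: P = (3·delta·E·I) / L^3.
Convert to SI units:
  E = 203 GPa = 2.03 × 10¹¹ Pa
  delta = 0.1936 mm = 0.0001936 m
Substitute:
  P = (3 × 0.0001936 × (2.03 × 10¹¹) × 0.000263) / 1.26^3
  P = 15500 N
Convert: P = 15500 N = 15.5 kN
Final answer: P = 15.5 kN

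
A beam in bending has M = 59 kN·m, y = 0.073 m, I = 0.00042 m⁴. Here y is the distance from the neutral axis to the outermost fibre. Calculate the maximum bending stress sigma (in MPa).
Model: a beam in bending, so sigma = (M·y) / I.
Convert to SI units:
  M = 59 kN·m = 59000 N·m
Substitute:
  sigma = (59000 × 0.073) / 0.00042
  sigma = 1.025 × 10⁷ Pa
Convert: sigma = 1.025 × 10⁷ Pa = 10.25 MPa
Final answer: sigma = 10.25 MPa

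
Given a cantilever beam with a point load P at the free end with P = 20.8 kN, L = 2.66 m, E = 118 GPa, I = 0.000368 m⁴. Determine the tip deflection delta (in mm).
Model: a cantilever beam with a point load P at the free end, so delta = (P·L^3) / (3·E·I).
Convert to SI units:
  P = 20.8 kN = 20800 N
  E = 118 GPa = 1.18 × 10¹¹ Pa
Substitute:
  delta = (20800 × 2.66^3) / (3 × (1.18 × 10¹¹) × 0.000368)
  delta = 0.003005 m
Convert: delta = 0.003005 m = 3.005 mm
Final answer: delta = 3.005 mm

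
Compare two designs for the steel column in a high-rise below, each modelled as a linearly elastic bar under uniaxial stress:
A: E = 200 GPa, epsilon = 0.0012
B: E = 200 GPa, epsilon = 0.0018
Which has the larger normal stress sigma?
Model: a linearly elastic bar under uniaxial stress, so sigma = E·epsilon (SI units).
  A: sigma = (2 × 10¹¹) × 0.0012 = 2.4 × 10⁸ Pa = 240 MPa
  B: sigma = (2 × 10¹¹) × 0.0018 = 3.6 × 10⁸ Pa = 360 MPa
360 MPa > 240 MPa, so B is larger.
Final answer: B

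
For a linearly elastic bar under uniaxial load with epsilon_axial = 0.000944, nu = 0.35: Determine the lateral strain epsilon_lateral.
Model: a linearly elastic bar under uniaxial load, so epsilon_lateral = -nu·epsilon_axial.
Substitute:
  epsilon_lateral = -(0.35 × 0.000944)
  epsilon_lateral = -0.0003304
Final answer: epsilon_lateral = -0.0003304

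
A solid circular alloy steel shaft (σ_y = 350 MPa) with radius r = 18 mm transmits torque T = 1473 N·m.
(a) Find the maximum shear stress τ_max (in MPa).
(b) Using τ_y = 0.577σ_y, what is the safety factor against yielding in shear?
(a) For a solid circular shaft, τ_max = T·r/J with J = π·r^4/2, i.e. τ_max = 2·T / (π·r^3). Convert r = 18 mm = 0.018 m.
  τ_max = (2 × 1473) / (π × 0.018^3) = 1.608 × 10⁸ Pa = 160.8 MPa
(b) τ_y = 0.577 × 350 = 201.95 MPa
  SF = τ_y/τ_max = 201.95 / 160.8 = 1.256
Final answer: (a) τ_max = 160.8 MPa, (b) SF = 1.256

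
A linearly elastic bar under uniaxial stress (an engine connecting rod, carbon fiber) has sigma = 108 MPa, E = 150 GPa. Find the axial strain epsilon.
Model: a linearly elastic bar under uniaxial stress, so epsilon = sigma / E.
Convert to SI units:
  sigma = 108 MPa = 1.08 × 10⁸ Pa
  E = 150 GPa = 1.5 × 10¹¹ Pa
Substitute:
  epsilon = (1.08 × 10⁸) / (1.5 × 10¹¹)
  epsilon = 0.00072
Final answer: epsilon = 0.00072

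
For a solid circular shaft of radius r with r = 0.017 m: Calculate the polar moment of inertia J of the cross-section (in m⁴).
Model: a solid circular shaft of radius r, so J = (π·r^4) / 2.
Substitute:
  J = (π × 0.017^4) / 2
  J = 1.312 × 10⁻⁷ m⁴
Final answer: J = 1.312 × 10⁻⁷ m⁴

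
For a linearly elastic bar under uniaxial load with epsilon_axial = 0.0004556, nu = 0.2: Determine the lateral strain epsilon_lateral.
Model: a linearly elastic bar under uniaxial load, so epsilon_lateral = -nu·epsilon_axial.
Substitute:
  epsilon_lateral = -(0.2 × 0.0004556)
  epsilon_lateral = -9.112 × 10⁻⁵
Final answer: epsilon_lateral = -9.112 × 10⁻⁵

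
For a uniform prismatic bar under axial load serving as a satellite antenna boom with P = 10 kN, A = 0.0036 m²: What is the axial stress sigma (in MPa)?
Model: a uniform prismatic bar under axial load, so sigma = P / A.
Convert to SI units:
  P = 10 kN = 10000 N
Substitute:
  sigma = 10000 / 0.0036
  sigma = 2.778 × 10⁶ Pa
Convert: sigma = 2.778 × 10⁶ Pa = 2.778 MPa
Final answer: sigma = 2.778 MPa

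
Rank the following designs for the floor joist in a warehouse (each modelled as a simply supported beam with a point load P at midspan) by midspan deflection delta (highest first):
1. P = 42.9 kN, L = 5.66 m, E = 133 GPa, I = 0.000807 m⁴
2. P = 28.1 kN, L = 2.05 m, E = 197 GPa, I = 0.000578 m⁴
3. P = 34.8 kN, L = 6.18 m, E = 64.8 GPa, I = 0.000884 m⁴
Model: a simply supported beam with a point load P at midspan, so delta = (P·L^3) / (48·E·I) (SI units).
  Case 1: delta = (42900 × 5.66^3) / (48 × (1.33 × 10¹¹) × 0.000807) = 0.00151 m = 1.51 mm
  Case 2: delta = (28100 × 2.05^3) / (48 × (1.97 × 10¹¹) × 0.000578) = 4.429 × 10⁻⁵ m = 0.04429 mm
  Case 3: delta = (34800 × 6.18^3) / (48 × (6.48 × 10¹⁰) × 0.000884) = 0.002987 m = 2.987 mm
Ordering: 2.987 mm (case 3) > 1.51 mm (case 1) > 0.04429 mm (case 2)
Final answer: 3, 1, 2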